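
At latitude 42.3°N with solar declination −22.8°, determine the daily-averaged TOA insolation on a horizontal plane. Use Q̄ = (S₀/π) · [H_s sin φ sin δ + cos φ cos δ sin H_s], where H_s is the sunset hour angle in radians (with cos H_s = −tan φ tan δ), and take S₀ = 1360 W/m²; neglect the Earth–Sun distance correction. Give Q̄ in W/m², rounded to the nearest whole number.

140 W/m²

cos H_s = −tan(42.3°) · tan(-22.8°) = 0.3825, so H_s = arccos(0.3825) = 67.51°. In radians, H_s = 1.1783.
H_s sin φ sin δ = 1.1783 × 0.6730 × -0.3875 = -0.3073.
cos φ cos δ sin H_s = 0.7396 × 0.9219 × 0.9240 = 0.6300.
Q̄ = (1360/π) × (-0.3073 + 0.6300) = 432.90 × 0.3227 = 139.70 W/m².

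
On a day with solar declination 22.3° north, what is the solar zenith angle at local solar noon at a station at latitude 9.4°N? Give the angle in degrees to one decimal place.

At local solar noon the hour angle is zero, so the zenith angle is |φ − δ| = |9.4° − (22.3°)| = 12.9°.

12.9°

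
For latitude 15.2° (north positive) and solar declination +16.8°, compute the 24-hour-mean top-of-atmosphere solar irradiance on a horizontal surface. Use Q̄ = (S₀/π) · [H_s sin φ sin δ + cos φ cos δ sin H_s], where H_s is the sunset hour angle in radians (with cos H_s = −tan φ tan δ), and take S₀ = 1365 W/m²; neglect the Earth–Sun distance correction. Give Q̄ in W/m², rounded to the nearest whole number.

cos H_s = −tan(15.2°) · tan(16.8°) = -0.0820, so H_s = arccos(-0.0820) = 94.70°. In radians, H_s = 1.6528.
H_s sin φ sin δ = 1.6528 × 0.2622 × 0.2890 = 0.1252.
cos φ cos δ sin H_s = 0.9650 × 0.9573 × 0.9966 = 0.9207.
Q̄ = (1365/π) × (0.1252 + 0.9207) = 434.49 × 1.0459 = 454.43 W/m².

454 W/m²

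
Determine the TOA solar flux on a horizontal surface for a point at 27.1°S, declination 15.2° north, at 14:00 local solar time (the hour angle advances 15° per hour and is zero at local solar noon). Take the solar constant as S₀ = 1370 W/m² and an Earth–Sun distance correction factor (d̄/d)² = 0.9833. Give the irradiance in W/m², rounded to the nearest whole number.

Hour angle H = 15° × (14 − 12) = 30.00°.
cos θ_z = sin φ sin δ + cos φ cos δ cos H = (-0.4555)(0.2622) + (0.8902)(0.9650)(0.8660) = 0.6245.
Top-of-atmosphere irradiance = S₀ (d̄/d)² cos θ_z = 1370 × 0.9833 × 0.6245 = 841.28 W/m².

841 W/m²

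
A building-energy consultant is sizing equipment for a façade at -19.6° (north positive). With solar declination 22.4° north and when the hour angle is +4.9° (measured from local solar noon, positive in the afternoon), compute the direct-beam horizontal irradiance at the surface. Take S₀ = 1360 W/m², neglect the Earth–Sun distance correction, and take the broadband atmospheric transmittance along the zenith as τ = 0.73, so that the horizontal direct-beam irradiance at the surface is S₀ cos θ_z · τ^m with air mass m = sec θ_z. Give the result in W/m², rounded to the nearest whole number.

cos θ_z = sin(-19.6°) sin(22.4°) + cos(-19.6°) cos(22.4°) cos(4.90°) = -0.1278 + 0.8678 = 0.7400.
Air mass m = 1/cos θ_z = 1/0.7400 = 1.351; τ^m = 0.73^1.351 = 0.6537.
Surface direct beam = 1360 × 0.7400 × 0.6537 = 657.88 W/m².

658 W/m²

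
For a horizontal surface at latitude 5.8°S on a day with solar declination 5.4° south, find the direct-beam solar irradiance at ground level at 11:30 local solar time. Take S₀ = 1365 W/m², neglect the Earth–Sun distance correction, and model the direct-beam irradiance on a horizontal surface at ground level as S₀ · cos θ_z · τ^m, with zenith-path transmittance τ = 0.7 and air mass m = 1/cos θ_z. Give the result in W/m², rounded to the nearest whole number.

Hour angle H = 15° × (11.5 − 12) = -7.50°.
cos θ_z = sin(-5.8°) sin(-5.4°) + cos(-5.8°) cos(-5.4°) cos(-7.50°) = 0.0095 + 0.9820 = 0.9915.
Air mass m = 1/cos θ_z = 1/0.9915 = 1.009; τ^m = 0.7^1.009 = 0.6978.
Surface direct beam = 1365 × 0.9915 × 0.6978 = 944.40 W/m².

944 W/m²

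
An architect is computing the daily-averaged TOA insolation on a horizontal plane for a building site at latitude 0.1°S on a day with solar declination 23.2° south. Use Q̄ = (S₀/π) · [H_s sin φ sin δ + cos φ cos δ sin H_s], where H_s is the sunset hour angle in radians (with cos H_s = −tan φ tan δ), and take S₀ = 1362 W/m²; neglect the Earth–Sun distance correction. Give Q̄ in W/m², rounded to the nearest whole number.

−tan φ tan δ = −(-0.0017)(-0.4286) = -0.0007; H_s = arccos(-0.0007) = 90.04°. In radians, H_s = 1.5715.
H_s sin φ sin δ = 1.5715 × -0.0017 × -0.3939 = 0.0011.
cos φ cos δ sin H_s = 1.0000 × 0.9191 × 1.0000 = 0.9191.
Q̄ = (1362/π) × (0.0011 + 0.9191) = 433.54 × 0.9202 = 398.94 W/m².

399 W/m²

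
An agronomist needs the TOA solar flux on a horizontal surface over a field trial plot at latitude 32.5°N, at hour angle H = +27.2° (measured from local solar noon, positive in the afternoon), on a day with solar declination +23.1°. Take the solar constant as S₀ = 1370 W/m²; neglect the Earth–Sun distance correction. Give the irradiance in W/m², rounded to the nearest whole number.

cos θ_z = sin φ sin δ + cos φ cos δ cos H = (0.5373)(0.3923) + (0.8434)(0.9198)(0.8894) = 0.9007.
Top-of-atmosphere irradiance = S₀ cos θ_z = 1370 × 0.9007 = 1233.96 W/m².

1234 W/m²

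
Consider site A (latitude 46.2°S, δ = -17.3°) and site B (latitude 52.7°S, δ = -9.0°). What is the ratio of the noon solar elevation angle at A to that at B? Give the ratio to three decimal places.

A: 90° − |-46.2 − (-17.3)| = 61.10°.
B: 90° − |-52.7 − (-9.0)| = 46.30°.
Ratio A/B = 61.1000 / 46.3000 = 1.3197.

1.320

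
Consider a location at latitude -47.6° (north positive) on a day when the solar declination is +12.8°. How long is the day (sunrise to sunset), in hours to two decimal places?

10.08 hours

−tan φ tan δ = −(-1.0951)(0.2272) = 0.2488; H_s = arccos(0.2488) = 75.59°.
Day length = 2 H_s / 15° h⁻¹ = 151.18° / 15 = 10.079 h.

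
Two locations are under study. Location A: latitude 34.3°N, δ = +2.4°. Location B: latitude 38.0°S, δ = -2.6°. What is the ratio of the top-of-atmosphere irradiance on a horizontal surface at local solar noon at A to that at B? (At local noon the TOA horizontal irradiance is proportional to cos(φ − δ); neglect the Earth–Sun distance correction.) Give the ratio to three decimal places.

1.042

A: cos θ_z = cos(34.3° − (2.4°)) = 0.8490.
B: cos θ_z = cos(-38.0° − (-2.6°)) = 0.8151.
Ratio A/B = 0.8490 / 0.8151 = 1.0416.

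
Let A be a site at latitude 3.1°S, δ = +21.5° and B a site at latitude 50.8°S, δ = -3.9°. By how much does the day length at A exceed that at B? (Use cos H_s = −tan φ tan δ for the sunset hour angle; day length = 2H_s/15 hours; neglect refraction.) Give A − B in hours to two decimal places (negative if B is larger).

A: H_s = arccos(−tan -3.1° · tan 21.5°) = 88.78°, so 2H_s/15 = 11.8373 h.
B: H_s = arccos(−tan -50.8° · tan -3.9°) = 94.79°, so 2H_s/15 = 12.6387 h.
A − B = 11.8373 − 12.6387 = -0.8014 h.

-0.80 h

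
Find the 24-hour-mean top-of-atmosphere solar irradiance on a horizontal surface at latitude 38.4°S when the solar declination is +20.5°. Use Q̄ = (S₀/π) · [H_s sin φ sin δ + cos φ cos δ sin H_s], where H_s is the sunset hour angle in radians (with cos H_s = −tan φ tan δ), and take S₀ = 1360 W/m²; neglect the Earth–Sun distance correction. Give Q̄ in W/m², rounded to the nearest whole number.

−tan φ tan δ = −(-0.7926)(0.3739) = 0.2964; H_s = arccos(0.2964) = 72.76°. In radians, H_s = 1.2699.
H_s sin φ sin δ = 1.2699 × -0.6211 × 0.3502 = -0.2762.
cos φ cos δ sin H_s = 0.7837 × 0.9367 × 0.9551 = 0.7011.
Q̄ = (1360/π) × (-0.2762 + 0.7011) = 432.90 × 0.4249 = 183.94 W/m².

184 W/m²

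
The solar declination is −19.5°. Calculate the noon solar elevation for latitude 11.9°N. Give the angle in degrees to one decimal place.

58.6°

At local solar noon the hour angle is zero, so the elevation is 90° − |φ − δ| = 90° − |11.9° − (-19.5°)| = 90° − 31.4° = 58.6°.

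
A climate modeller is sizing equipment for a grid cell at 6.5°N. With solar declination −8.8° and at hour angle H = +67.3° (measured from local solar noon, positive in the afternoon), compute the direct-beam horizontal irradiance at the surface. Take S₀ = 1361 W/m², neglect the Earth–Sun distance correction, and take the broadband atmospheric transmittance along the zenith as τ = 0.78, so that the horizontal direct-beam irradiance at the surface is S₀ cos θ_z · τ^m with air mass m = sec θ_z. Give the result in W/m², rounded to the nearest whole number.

With φ = 6.5°, δ = -8.8°, H = 67.30°: sin φ sin δ = -0.0173, cos φ cos δ cos H = 0.3789, so cos θ_z = 0.3616.
Air mass m = 1/cos θ_z = 1/0.3616 = 2.765; τ^m = 0.78^2.765 = 0.5031.
Surface direct beam = 1361 × 0.3616 × 0.5031 = 247.59 W/m².

248 W/m²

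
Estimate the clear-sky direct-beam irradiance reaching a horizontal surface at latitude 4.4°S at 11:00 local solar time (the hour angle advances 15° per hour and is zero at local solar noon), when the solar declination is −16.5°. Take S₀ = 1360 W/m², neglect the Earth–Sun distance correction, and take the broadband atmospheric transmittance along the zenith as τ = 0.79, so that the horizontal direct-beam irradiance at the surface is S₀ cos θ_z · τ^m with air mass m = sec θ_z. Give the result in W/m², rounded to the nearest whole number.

1002 W/m²

Hour angle H = 15° × (11 − 12) = -15.00°.
cos θ_z = sin(-4.4°) sin(-16.5°) + cos(-4.4°) cos(-16.5°) cos(-15.00°) = 0.0218 + 0.9234 = 0.9452.
Air mass m = 1/cos θ_z = 1/0.9452 = 1.058; τ^m = 0.79^1.058 = 0.7793.
Surface direct beam = 1360 × 0.9452 × 0.7793 = 1001.77 W/m².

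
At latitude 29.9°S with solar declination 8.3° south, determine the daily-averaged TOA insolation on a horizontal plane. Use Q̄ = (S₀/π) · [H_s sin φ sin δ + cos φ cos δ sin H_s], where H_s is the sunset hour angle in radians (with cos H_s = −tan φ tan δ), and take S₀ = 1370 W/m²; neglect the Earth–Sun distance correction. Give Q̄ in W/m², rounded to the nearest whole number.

425 W/m²

The sunset hour angle satisfies cos H_s = −tan φ tan δ = -0.0839, giving H_s = 94.81°. In radians, H_s = 1.6547.
H_s sin φ sin δ = 1.6547 × -0.4985 × -0.1444 = 0.1191.
cos φ cos δ sin H_s = 0.8669 × 0.9895 × 0.9965 = 0.8548.
Q̄ = (1370/π) × (0.1191 + 0.8548) = 436.08 × 0.9739 = 424.70 W/m².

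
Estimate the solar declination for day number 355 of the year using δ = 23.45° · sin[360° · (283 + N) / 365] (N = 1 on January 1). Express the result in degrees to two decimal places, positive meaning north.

360 × (283 + 355) / 365 = 629.260°; sin(629.260°) = -0.9999.
δ = 23.45 × -0.9999 = -23.448° ≈ -23.45°.

-23.45°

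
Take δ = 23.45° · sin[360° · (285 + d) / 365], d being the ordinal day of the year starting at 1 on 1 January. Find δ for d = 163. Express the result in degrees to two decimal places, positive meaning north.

+23.21°

360 × (285 + 163) / 365 = 441.863°; sin(441.863°) = 0.9899.
δ = 23.45 × 0.9899 = 23.213° ≈ +23.21°.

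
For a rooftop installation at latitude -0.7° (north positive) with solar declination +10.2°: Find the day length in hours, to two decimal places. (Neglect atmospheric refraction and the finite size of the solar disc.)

The sunset hour angle satisfies cos H_s = −tan φ tan δ = 0.0022, giving H_s = 89.87°.
Day length = 2 H_s / 15° h⁻¹ = 179.74° / 15 = 11.983 h.

11.98 hours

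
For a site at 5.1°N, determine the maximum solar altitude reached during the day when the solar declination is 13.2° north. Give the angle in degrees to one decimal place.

At local solar noon the hour angle is zero, so the elevation is 90° − |φ − δ| = 90° − |5.1° − (13.2°)| = 90° − 8.1° = 81.9°.

81.9°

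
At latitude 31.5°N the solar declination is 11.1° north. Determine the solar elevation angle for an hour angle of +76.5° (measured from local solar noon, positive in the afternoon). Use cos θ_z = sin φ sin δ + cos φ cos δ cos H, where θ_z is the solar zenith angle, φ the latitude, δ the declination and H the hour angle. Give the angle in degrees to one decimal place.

17.2°

cos θ_z = sin(31.5°) sin(11.1°) + cos(31.5°) cos(11.1°) cos(76.50°) = 0.1006 + 0.1953 = 0.2959.
θ_z = arccos(0.2959) = 72.79°, so the elevation is 90° − 72.79° = 17.21°.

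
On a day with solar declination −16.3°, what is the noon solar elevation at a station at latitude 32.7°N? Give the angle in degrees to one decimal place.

41.0°

At local solar noon the hour angle is zero, so the elevation is 90° − |φ − δ| = 90° − |32.7° − (-16.3°)| = 90° − 49.0° = 41.0°.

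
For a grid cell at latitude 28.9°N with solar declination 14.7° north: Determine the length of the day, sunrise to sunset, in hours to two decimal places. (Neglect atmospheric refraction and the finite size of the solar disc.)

cos H_s = −tan(28.9°) · tan(14.7°) = -0.1448, so H_s = arccos(-0.1448) = 98.33°.
Day length = 2 H_s / 15° h⁻¹ = 196.66° / 15 = 13.111 h.

13.11 hours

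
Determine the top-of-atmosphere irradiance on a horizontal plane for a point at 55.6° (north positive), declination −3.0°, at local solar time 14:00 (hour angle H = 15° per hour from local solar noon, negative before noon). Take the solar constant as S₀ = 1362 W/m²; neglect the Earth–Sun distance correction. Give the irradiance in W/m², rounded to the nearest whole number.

Hour angle H = 15° × (14 − 12) = 30.00°.
cos θ_z = sin(55.6°) sin(-3.0°) + cos(55.6°) cos(-3.0°) cos(30.00°) = -0.0432 + 0.4886 = 0.4454.
Top-of-atmosphere irradiance = S₀ cos θ_z = 1362 × 0.4454 = 606.63 W/m².

607 W/m²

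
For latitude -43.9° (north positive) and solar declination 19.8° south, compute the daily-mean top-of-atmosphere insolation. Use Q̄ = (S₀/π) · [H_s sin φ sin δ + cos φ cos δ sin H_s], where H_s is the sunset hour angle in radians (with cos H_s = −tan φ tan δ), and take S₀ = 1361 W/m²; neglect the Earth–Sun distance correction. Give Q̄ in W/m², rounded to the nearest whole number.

cos H_s = −tan(-43.9°) · tan(-19.8°) = -0.3465, so H_s = arccos(-0.3465) = 110.27°. In radians, H_s = 1.9246.
H_s sin φ sin δ = 1.9246 × -0.6934 × -0.3387 = 0.4520.
cos φ cos δ sin H_s = 0.7206 × 0.9409 × 0.9381 = 0.6360.
Q̄ = (1361/π) × (0.4520 + 0.6360) = 433.22 × 1.0880 = 471.34 W/m².

471 W/m²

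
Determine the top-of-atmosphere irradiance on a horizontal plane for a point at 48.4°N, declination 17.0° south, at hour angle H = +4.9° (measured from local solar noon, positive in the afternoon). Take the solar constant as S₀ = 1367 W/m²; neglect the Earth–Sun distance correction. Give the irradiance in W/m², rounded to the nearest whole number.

With φ = 48.4°, δ = -17.0°, H = 4.90°: sin φ sin δ = -0.2186, cos φ cos δ cos H = 0.6326, so cos θ_z = 0.4140.
Top-of-atmosphere irradiance = S₀ cos θ_z = 1367 × 0.4140 = 565.94 W/m².

566 W/m²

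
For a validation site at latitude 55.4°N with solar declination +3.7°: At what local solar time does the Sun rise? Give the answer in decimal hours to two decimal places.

cos H_s = −tan(55.4°) · tan(3.7°) = -0.0937, so H_s = arccos(-0.0937) = 95.38°.
Sunrise is at 12 − H_s/15 = 12 − 6.359 = 5.641 h local solar time.

5.64 h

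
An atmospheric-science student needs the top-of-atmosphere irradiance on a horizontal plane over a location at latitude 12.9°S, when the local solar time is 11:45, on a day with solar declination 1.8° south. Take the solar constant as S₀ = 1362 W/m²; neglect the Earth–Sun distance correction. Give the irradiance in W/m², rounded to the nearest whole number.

1334 W/m²

Hour angle H = 15° × (11.75 − 12) = -3.75°.
With φ = -12.9°, δ = -1.8°, H = -3.75°: sin φ sin δ = 0.0070, cos φ cos δ cos H = 0.9722, so cos θ_z = 0.9792.
Top-of-atmosphere irradiance = S₀ cos θ_z = 1362 × 0.9792 = 1333.67 W/m².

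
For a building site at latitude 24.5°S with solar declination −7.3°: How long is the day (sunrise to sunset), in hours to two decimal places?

12.45 hours

cos H_s = −tan(-24.5°) · tan(-7.3°) = -0.0584, so H_s = arccos(-0.0584) = 93.35°.
Day length = 2 H_s / 15° h⁻¹ = 186.70° / 15 = 12.447 h.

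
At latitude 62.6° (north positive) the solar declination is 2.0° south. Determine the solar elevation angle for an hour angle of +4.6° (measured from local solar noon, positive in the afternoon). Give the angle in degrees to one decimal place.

cos θ_z = sin φ sin δ + cos φ cos δ cos H = (0.8878)(-0.0349) + (0.4602)(0.9994)(0.9968) = 0.4275.
θ_z = arccos(0.4275) = 64.69°, so the elevation is 90° − 64.69° = 25.31°.

25.3°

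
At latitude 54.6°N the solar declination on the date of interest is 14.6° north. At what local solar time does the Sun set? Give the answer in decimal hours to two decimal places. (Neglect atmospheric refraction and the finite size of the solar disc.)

The sunset hour angle satisfies cos H_s = −tan φ tan δ = -0.3665, giving H_s = 111.50°.
Sunset is at 12 + H_s/15 = 12 + 7.433 = 19.433 h local solar time.

19.43 h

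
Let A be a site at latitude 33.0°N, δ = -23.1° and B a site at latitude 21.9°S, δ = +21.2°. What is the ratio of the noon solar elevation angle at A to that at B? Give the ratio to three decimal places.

0.723

A: 90° − |33.0 − (-23.1)| = 33.90°.
B: 90° − |-21.9 − (21.2)| = 46.90°.
Ratio A/B = 33.9000 / 46.9000 = 0.7228.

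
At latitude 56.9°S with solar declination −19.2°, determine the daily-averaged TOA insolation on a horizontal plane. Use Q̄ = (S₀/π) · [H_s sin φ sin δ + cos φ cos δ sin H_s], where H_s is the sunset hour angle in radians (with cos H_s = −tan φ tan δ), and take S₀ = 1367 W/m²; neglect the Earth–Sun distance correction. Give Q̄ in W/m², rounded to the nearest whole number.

The sunset hour angle satisfies cos H_s = −tan φ tan δ = -0.5342, giving H_s = 122.29°. In radians, H_s = 2.1344.
H_s sin φ sin δ = 2.1344 × -0.8377 × -0.3289 = 0.5881.
cos φ cos δ sin H_s = 0.5461 × 0.9444 × 0.8453 = 0.4360.
Q̄ = (1367/π) × (0.5881 + 0.4360) = 435.13 × 1.0241 = 445.62 W/m².

446 W/m²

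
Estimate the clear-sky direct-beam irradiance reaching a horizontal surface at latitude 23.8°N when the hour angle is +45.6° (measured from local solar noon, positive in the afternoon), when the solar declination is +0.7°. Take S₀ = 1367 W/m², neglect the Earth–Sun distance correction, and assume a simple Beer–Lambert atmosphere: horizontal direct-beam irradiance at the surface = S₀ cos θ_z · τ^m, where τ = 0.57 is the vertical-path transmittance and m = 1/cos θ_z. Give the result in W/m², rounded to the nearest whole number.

369 W/m²

cos θ_z = sin φ sin δ + cos φ cos δ cos H = (0.4035)(0.0122) + (0.9150)(0.9999)(0.6997) = 0.6451.
Air mass m = 1/cos θ_z = 1/0.6451 = 1.550; τ^m = 0.57^1.550 = 0.4184.
Surface direct beam = 1367 × 0.6451 × 0.4184 = 368.97 W/m².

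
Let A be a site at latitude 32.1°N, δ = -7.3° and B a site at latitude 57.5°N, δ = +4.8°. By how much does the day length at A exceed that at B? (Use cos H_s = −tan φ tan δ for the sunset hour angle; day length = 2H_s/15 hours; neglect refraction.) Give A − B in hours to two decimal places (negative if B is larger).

A: H_s = arccos(−tan 32.1° · tan -7.3°) = 85.39°, so 2H_s/15 = 11.3853 h.
B: H_s = arccos(−tan 57.5° · tan 4.8°) = 97.57°, so 2H_s/15 = 13.0093 h.
A − B = 11.3853 − 13.0093 = -1.6240 h.

-1.62 h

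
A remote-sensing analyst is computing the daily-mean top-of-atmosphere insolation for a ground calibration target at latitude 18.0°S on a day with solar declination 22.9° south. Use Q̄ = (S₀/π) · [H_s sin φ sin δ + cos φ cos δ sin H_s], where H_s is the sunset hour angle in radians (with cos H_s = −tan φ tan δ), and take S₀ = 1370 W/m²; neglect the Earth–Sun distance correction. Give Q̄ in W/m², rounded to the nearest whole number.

The sunset hour angle satisfies cos H_s = −tan φ tan δ = -0.1373, giving H_s = 97.89°. In radians, H_s = 1.7085.
H_s sin φ sin δ = 1.7085 × -0.3090 × -0.3891 = 0.2054.
cos φ cos δ sin H_s = 0.9511 × 0.9212 × 0.9905 = 0.8678.
Q̄ = (1370/π) × (0.2054 + 0.8678) = 436.08 × 1.0732 = 468.00 W/m².

468 W/m²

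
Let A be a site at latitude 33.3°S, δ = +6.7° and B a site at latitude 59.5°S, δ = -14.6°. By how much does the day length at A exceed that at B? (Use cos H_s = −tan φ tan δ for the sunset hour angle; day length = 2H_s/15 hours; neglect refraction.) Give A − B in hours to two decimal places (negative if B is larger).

-4.09 h

A: H_s = arccos(−tan -33.3° · tan 6.7°) = 85.57°, so 2H_s/15 = 11.4093 h.
B: H_s = arccos(−tan -59.5° · tan -14.6°) = 116.24°, so 2H_s/15 = 15.4987 h.
A − B = 11.4093 − 15.4987 = -4.0894 h.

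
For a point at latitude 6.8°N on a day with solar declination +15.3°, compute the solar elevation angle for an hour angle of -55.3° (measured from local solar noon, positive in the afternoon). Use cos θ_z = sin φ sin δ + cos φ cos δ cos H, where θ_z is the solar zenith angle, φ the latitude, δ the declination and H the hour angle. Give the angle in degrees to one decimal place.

cos θ_z = sin φ sin δ + cos φ cos δ cos H = (0.1184)(0.2639) + (0.9930)(0.9646)(0.5693) = 0.5765.
θ_z = arccos(0.5765) = 54.80°, so the elevation is 90° − 54.80° = 35.20°.

35.2°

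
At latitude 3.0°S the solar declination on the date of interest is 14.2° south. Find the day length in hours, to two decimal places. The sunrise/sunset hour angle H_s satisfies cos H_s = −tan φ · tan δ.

12.10 hours

The sunset hour angle satisfies cos H_s = −tan φ tan δ = -0.0133, giving H_s = 90.76°.
Day length = 2 H_s / 15° h⁻¹ = 181.52° / 15 = 12.101 h.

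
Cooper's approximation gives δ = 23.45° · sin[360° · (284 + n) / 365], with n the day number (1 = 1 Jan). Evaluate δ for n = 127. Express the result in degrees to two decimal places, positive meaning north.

+16.69°

360 × (284 + 127) / 365 = 405.370°; sin(405.370°) = 0.7117.
δ = 23.45 × 0.7117 = 16.689° ≈ +16.69°.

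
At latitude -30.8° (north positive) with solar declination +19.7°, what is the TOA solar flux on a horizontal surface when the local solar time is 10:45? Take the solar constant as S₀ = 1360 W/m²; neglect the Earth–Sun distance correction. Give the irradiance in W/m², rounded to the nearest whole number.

Hour angle H = 15° × (10.75 − 12) = -18.75°.
With φ = -30.8°, δ = 19.7°, H = -18.75°: sin φ sin δ = -0.1726, cos φ cos δ cos H = 0.7658, so cos θ_z = 0.5932.
Top-of-atmosphere irradiance = S₀ cos θ_z = 1360 × 0.5932 = 806.75 W/m².

807 W/m²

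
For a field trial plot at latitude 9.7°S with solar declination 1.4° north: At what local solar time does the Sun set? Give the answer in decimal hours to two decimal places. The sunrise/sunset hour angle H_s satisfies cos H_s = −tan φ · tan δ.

The sunset hour angle satisfies cos H_s = −tan φ tan δ = 0.0042, giving H_s = 89.76°.
Sunset is at 12 + H_s/15 = 12 + 5.984 = 17.984 h local solar time.

17.98 h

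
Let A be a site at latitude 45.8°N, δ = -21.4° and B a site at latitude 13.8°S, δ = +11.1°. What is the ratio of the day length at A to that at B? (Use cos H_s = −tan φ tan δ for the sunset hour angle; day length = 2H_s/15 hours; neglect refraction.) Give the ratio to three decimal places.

A: H_s = arccos(−tan 45.8° · tan -21.4°) = 66.23°, so 2H_s/15 = 8.8307 h.
B: H_s = arccos(−tan -13.8° · tan 11.1°) = 87.24°, so 2H_s/15 = 11.6320 h.
Ratio A/B = 8.8307 / 11.6320 = 0.7592.

0.759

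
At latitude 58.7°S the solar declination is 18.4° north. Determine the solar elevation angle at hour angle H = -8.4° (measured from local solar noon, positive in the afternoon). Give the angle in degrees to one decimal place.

12.6°

cos θ_z = sin(-58.7°) sin(18.4°) + cos(-58.7°) cos(18.4°) cos(-8.40°) = -0.2697 + 0.4877 = 0.2180.
θ_z = arccos(0.2180) = 77.41°, so the elevation is 90° − 77.41° = 12.59°.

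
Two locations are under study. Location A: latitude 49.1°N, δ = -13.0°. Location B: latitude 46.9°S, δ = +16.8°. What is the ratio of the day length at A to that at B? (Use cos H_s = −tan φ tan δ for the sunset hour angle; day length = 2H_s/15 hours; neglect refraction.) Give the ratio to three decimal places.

A: H_s = arccos(−tan 49.1° · tan -13.0°) = 74.54°, so 2H_s/15 = 9.9387 h.
B: H_s = arccos(−tan -46.9° · tan 16.8°) = 71.18°, so 2H_s/15 = 9.4907 h.
Ratio A/B = 9.9387 / 9.4907 = 1.0472.

1.047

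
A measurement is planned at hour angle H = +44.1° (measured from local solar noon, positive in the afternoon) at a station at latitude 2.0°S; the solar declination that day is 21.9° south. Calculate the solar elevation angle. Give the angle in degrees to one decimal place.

42.8°

With φ = -2.0°, δ = -21.9°, H = 44.10°: sin φ sin δ = 0.0130, cos φ cos δ cos H = 0.6659, so cos θ_z = 0.6789.
θ_z = arccos(0.6789) = 47.24°, so the elevation is 90° − 47.24° = 42.76°.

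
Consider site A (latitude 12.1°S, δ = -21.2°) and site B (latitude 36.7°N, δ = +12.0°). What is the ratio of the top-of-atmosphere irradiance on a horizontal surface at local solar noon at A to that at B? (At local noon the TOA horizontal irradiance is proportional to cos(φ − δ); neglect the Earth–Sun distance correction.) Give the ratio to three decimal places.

1.087

A: cos θ_z = cos(-12.1° − (-21.2°)) = 0.9874.
B: cos θ_z = cos(36.7° − (12.0°)) = 0.9085.
Ratio A/B = 0.9874 / 0.9085 = 1.0868.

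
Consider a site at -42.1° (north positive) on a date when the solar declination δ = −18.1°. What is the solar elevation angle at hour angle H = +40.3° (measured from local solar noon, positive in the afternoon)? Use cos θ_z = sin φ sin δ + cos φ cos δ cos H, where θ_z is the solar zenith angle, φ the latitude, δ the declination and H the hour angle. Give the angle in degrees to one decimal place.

48.3°

With φ = -42.1°, δ = -18.1°, H = 40.30°: sin φ sin δ = 0.2083, cos φ cos δ cos H = 0.5379, so cos θ_z = 0.7462.
θ_z = arccos(0.7462) = 41.74°, so the elevation is 90° − 41.74° = 48.26°.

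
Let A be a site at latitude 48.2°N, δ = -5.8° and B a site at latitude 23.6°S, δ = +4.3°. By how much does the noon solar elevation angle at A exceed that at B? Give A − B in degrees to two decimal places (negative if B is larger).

-26.10°

A: 90° − |48.2 − (-5.8)| = 36.00°.
B: 90° − |-23.6 − (4.3)| = 62.10°.
A − B = 36.00 − 62.10 = -26.10°.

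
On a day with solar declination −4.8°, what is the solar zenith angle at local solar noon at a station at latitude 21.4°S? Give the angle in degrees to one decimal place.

At local solar noon the hour angle is zero, so the zenith angle is |φ − δ| = |-21.4° − (-4.8°)| = 16.6°.

16.6°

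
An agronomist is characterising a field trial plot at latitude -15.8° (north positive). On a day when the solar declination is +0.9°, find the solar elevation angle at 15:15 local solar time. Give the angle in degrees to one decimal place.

39.1°

Hour angle H = 15° × (15.25 − 12) = 48.75°.
With φ = -15.8°, δ = 0.9°, H = 48.75°: sin φ sin δ = -0.0043, cos φ cos δ cos H = 0.6344, so cos θ_z = 0.6301.
θ_z = arccos(0.6301) = 50.94°, so the elevation is 90° − 50.94° = 39.06°.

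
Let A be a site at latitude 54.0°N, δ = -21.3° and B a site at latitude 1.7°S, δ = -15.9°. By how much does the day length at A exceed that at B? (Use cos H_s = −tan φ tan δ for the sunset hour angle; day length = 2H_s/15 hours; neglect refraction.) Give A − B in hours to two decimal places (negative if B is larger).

-4.39 h

A: H_s = arccos(−tan 54.0° · tan -21.3°) = 57.55°, so 2H_s/15 = 7.6733 h.
B: H_s = arccos(−tan -1.7° · tan -15.9°) = 90.48°, so 2H_s/15 = 12.0640 h.
A − B = 7.6733 − 12.0640 = -4.3907 h.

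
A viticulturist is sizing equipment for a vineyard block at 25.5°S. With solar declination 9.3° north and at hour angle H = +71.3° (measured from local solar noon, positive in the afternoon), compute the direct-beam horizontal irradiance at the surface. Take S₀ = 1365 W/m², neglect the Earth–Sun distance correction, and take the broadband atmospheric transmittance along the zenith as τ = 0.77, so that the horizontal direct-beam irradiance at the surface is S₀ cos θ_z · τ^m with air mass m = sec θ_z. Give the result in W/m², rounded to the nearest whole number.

cos θ_z = sin(-25.5°) sin(9.3°) + cos(-25.5°) cos(9.3°) cos(71.30°) = -0.0696 + 0.2856 = 0.2160.
Air mass m = 1/cos θ_z = 1/0.2160 = 4.630; τ^m = 0.77^4.630 = 0.2982.
Surface direct beam = 1365 × 0.2160 × 0.2982 = 87.92 W/m².

88 W/m²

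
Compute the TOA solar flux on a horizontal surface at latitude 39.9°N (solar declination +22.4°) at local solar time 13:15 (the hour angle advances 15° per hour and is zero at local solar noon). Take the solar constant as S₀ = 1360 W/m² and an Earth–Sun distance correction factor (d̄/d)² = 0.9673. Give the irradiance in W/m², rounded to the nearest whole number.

Hour angle H = 15° × (13.25 − 12) = 18.75°.
With φ = 39.9°, δ = 22.4°, H = 18.75°: sin φ sin δ = 0.2444, cos φ cos δ cos H = 0.6716, so cos θ_z = 0.9160.
Top-of-atmosphere irradiance = S₀ (d̄/d)² cos θ_z = 1360 × 0.9673 × 0.9160 = 1205.02 W/m².

1205 W/m²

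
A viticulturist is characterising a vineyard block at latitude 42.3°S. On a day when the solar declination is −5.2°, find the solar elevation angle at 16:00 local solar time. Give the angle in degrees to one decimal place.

Hour angle H = 15° × (16 − 12) = 60.00°.
With φ = -42.3°, δ = -5.2°, H = 60.00°: sin φ sin δ = 0.0610, cos φ cos δ cos H = 0.3683, so cos θ_z = 0.4293.
θ_z = arccos(0.4293) = 64.58°, so the elevation is 90° − 64.58° = 25.42°.

25.4°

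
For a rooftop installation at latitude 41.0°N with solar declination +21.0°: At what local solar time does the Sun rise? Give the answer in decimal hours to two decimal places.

4.70 h

−tan φ tan δ = −(0.8693)(0.3839) = -0.3337; H_s = arccos(-0.3337) = 109.49°.
Sunrise is at 12 − H_s/15 = 12 − 7.299 = 4.701 h local solar time.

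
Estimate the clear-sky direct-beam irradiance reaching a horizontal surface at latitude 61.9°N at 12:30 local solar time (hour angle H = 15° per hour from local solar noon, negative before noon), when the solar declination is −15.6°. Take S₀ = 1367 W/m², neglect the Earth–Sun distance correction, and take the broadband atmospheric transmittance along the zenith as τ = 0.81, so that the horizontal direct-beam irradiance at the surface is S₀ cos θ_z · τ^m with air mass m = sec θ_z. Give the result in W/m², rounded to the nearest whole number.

Hour angle H = 15° × (12.5 − 12) = 7.50°.
With φ = 61.9°, δ = -15.6°, H = 7.50°: sin φ sin δ = -0.2372, cos φ cos δ cos H = 0.4498, so cos θ_z = 0.2126.
Air mass m = 1/cos θ_z = 1/0.2126 = 4.704; τ^m = 0.81^4.704 = 0.3711.
Surface direct beam = 1367 × 0.2126 × 0.3711 = 107.85 W/m².

108 W/m²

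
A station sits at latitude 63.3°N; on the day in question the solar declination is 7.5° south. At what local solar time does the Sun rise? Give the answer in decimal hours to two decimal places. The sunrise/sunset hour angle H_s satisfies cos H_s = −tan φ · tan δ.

The sunset hour angle satisfies cos H_s = −tan φ tan δ = 0.2618, giving H_s = 74.82°.
Sunrise is at 12 − H_s/15 = 12 − 4.988 = 7.012 h local solar time.

7.01 h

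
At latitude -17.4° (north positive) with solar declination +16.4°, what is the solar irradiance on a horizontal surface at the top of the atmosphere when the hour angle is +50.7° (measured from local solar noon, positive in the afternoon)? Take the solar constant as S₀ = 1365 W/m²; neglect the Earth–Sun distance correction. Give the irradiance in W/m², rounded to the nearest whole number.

676 W/m²

cos θ_z = sin φ sin δ + cos φ cos δ cos H = (-0.2990)(0.2823) + (0.9542)(0.9593)(0.6334) = 0.4954.
Top-of-atmosphere irradiance = S₀ cos θ_z = 1365 × 0.4954 = 676.22 W/m².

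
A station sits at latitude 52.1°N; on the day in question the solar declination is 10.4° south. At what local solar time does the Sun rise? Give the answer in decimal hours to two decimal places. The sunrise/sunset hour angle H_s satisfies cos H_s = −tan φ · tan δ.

The sunset hour angle satisfies cos H_s = −tan φ tan δ = 0.2358, giving H_s = 76.36°.
Sunrise is at 12 − H_s/15 = 12 − 5.091 = 6.909 h local solar time.

6.91 h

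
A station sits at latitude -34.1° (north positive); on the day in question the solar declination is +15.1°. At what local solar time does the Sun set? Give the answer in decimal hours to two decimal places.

17.30 h

The sunset hour angle satisfies cos H_s = −tan φ tan δ = 0.1827, giving H_s = 79.47°.
Sunset is at 12 + H_s/15 = 12 + 5.298 = 17.298 h local solar time.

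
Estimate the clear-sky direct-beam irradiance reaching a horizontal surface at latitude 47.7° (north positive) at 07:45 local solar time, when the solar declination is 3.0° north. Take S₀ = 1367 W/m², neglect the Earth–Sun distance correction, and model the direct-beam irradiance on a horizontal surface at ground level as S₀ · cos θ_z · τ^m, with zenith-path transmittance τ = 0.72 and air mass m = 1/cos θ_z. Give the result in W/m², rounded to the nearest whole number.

173 W/m²

Hour angle H = 15° × (7.75 − 12) = -63.75°.
cos θ_z = sin φ sin δ + cos φ cos δ cos H = (0.7396)(0.0523) + (0.6730)(0.9986)(0.4423) = 0.3359.
Air mass m = 1/cos θ_z = 1/0.3359 = 2.977; τ^m = 0.72^2.977 = 0.3761.
Surface direct beam = 1367 × 0.3359 × 0.3761 = 172.70 W/m².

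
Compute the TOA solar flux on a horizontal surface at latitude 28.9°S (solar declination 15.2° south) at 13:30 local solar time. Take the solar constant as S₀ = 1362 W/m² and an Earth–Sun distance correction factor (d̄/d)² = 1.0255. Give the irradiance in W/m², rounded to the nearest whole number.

1267 W/m²

Hour angle H = 15° × (13.5 − 12) = 22.50°.
With φ = -28.9°, δ = -15.2°, H = 22.50°: sin φ sin δ = 0.1267, cos φ cos δ cos H = 0.7805, so cos θ_z = 0.9072.
Top-of-atmosphere irradiance = S₀ (d̄/d)² cos θ_z = 1362 × 1.0255 × 0.9072 = 1267.11 W/m².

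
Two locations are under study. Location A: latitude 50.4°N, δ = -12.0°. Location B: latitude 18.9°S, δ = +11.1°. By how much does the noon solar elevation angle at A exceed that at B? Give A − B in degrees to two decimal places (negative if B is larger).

-32.40°

A: 90° − |50.4 − (-12.0)| = 27.60°.
B: 90° − |-18.9 − (11.1)| = 60.00°.
A − B = 27.60 − 60.00 = -32.40°.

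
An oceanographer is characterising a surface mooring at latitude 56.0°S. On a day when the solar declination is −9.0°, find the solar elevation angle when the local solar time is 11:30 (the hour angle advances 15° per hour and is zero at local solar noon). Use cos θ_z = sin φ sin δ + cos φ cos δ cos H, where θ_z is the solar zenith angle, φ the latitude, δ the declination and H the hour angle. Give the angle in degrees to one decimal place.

Hour angle H = 15° × (11.5 − 12) = -7.50°.
cos θ_z = sin φ sin δ + cos φ cos δ cos H = (-0.8290)(-0.1564) + (0.5592)(0.9877)(0.9914) = 0.6772.
θ_z = arccos(0.6772) = 47.37°, so the elevation is 90° − 47.37° = 42.63°.

42.6°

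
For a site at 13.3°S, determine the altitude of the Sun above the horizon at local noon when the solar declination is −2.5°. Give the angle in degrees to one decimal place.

At local solar noon the hour angle is zero, so the elevation is 90° − |φ − δ| = 90° − |-13.3° − (-2.5°)| = 90° − 10.8° = 79.2°.

79.2°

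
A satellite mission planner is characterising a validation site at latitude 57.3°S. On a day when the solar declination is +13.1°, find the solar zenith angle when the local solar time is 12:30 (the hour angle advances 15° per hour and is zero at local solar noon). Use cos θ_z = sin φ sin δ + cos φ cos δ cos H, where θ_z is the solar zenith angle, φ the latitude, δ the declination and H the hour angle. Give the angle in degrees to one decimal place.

70.7°

Hour angle H = 15° × (12.5 − 12) = 7.50°.
cos θ_z = sin φ sin δ + cos φ cos δ cos H = (-0.8415)(0.2267) + (0.5402)(0.9740)(0.9914) = 0.3309.
θ_z = arccos(0.3309) = 70.68°.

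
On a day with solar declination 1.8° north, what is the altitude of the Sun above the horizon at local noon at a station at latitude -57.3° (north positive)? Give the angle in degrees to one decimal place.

30.9°

At local solar noon the hour angle is zero, so the elevation is 90° − |φ − δ| = 90° − |-57.3° − (1.8°)| = 90° − 59.1° = 30.9°.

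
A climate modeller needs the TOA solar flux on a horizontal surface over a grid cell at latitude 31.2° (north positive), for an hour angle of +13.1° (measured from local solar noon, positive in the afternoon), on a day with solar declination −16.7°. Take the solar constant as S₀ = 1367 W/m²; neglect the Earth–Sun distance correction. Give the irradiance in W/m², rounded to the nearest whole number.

887 W/m²

cos θ_z = sin(31.2°) sin(-16.7°) + cos(31.2°) cos(-16.7°) cos(13.10°) = -0.1489 + 0.7980 = 0.6491.
Top-of-atmosphere irradiance = S₀ cos θ_z = 1367 × 0.6491 = 887.32 W/m².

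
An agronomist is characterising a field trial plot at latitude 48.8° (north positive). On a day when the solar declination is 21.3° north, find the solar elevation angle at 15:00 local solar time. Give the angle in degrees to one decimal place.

Hour angle H = 15° × (15 − 12) = 45.00°.
cos θ_z = sin(48.8°) sin(21.3°) + cos(48.8°) cos(21.3°) cos(45.00°) = 0.2733 + 0.4339 = 0.7072.
θ_z = arccos(0.7072) = 44.99°, so the elevation is 90° − 44.99° = 45.01°.

45.0°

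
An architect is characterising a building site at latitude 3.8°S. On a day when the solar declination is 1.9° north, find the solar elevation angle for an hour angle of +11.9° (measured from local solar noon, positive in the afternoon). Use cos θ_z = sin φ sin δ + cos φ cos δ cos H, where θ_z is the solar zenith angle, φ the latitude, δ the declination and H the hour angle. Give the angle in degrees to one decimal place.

With φ = -3.8°, δ = 1.9°, H = 11.90°: sin φ sin δ = -0.0022, cos φ cos δ cos H = 0.9758, so cos θ_z = 0.9736.
θ_z = arccos(0.9736) = 13.19°, so the elevation is 90° − 13.19° = 76.81°.

76.8°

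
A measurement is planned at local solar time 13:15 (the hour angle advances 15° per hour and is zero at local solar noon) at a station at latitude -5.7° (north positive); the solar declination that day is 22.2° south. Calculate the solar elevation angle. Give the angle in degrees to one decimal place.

Hour angle H = 15° × (13.25 − 12) = 18.75°.
With φ = -5.7°, δ = -22.2°, H = 18.75°: sin φ sin δ = 0.0375, cos φ cos δ cos H = 0.8724, so cos θ_z = 0.9099.
θ_z = arccos(0.9099) = 24.51°, so the elevation is 90° − 24.51° = 65.49°.

65.5°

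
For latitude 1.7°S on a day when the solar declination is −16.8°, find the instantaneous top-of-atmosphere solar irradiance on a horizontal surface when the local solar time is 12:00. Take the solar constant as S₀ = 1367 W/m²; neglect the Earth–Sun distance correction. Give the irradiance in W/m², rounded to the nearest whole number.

1320 W/m²

Hour angle H = 15° × (12 − 12) = 0.00°.
With φ = -1.7°, δ = -16.8°, H = 0.00°: sin φ sin δ = 0.0086, cos φ cos δ cos H = 0.9569, so cos θ_z = 0.9655.
Top-of-atmosphere irradiance = S₀ cos θ_z = 1367 × 0.9655 = 1319.84 W/m².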